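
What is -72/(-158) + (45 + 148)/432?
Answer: 30799/34128 ≈ 0.90246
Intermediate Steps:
-72/(-158) + (45 + 148)/432 = -72*(-1/158) + 193*(1/432) = 36/79 + 193/432 = 30799/34128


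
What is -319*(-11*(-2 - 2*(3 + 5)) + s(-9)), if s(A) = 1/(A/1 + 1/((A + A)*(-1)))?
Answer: -10163340/161 ≈ -63126.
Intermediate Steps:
s(A) = 1/(A - 1/(2*A)) (s(A) = 1/(A*1 - 1/(2*A)) = 1/(A + (1/(2*A))*(-1)) = 1/(A - 1/(2*A)))
-319*(-11*(-2 - 2*(3 + 5)) + s(-9)) = -319*(-11*(-2 - 2*(3 + 5)) + 2*(-9)/(-1 + 2*(-9)²)) = -319*(-11*(-2 - 2*8) + 2*(-9)/(-1 + 2*81)) = -319*(-11*(-2 - 16) + 2*(-9)/(-1 + 162)) = -319*(-11*(-18) + 2*(-9)/161) = -319*(198 + 2*(-9)*(1/161)) = -319*(198 - 18/161) = -319*31860/161 = -10163340/161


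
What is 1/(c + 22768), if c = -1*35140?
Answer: -1/12372 ≈ -8.0828e-5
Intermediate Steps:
c = -35140
1/(c + 22768) = 1/(-35140 + 22768) = 1/(-12372) = -1/12372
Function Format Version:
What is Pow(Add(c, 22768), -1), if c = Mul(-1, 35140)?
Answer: Rational(-1, 12372) ≈ -8.0828e-5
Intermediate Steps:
c = -35140
Pow(Add(c, 22768), -1) = Pow(Add(-35140, 22768), -1) = Pow(-12372, -1) = Rational(-1, 12372)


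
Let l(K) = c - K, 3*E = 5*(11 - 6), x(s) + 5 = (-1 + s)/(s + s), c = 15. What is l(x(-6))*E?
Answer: 5825/36 ≈ 161.81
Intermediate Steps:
x(s) = -5 + (-1 + s)/(2*s) (x(s) = -5 + (-1 + s)/(s + s) = -5 + (-1 + s)/((2*s)) = -5 + (-1 + s)*(1/(2*s)) = -5 + (-1 + s)/(2*s))
E = 25/3 (E = (5*(11 - 6))/3 = (5*5)/3 = (1/3)*25 = 25/3 ≈ 8.3333)
l(K) = 15 - K
l(x(-6))*E = (15 - (-1 - 9*(-6))/(2*(-6)))*(25/3) = (15 - (-1)*(-1 + 54)/(2*6))*(25/3) = (15 - (-1)*53/(2*6))*(25/3) = (15 - 1*(-53/12))*(25/3) = (15 + 53/12)*(25/3) = (233/12)*(25/3) = 5825/36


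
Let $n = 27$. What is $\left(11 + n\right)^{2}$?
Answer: $1444$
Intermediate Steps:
$\left(11 + n\right)^{2} = \left(11 + 27\right)^{2} = 38^{2} = 1444$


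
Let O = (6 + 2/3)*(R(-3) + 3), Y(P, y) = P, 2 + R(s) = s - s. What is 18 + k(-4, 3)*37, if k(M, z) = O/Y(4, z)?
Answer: 239/3 ≈ 79.667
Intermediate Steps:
R(s) = -2 (R(s) = -2 + (s - s) = -2 + 0 = -2)
O = 20/3 (O = (6 + 2/3)*(-2 + 3) = (6 + 2*(⅓))*1 = (6 + ⅔)*1 = (20/3)*1 = 20/3 ≈ 6.6667)
k(M, z) = 5/3 (k(M, z) = (20/3)/4 = (20/3)*(¼) = 5/3)
18 + k(-4, 3)*37 = 18 + (5/3)*37 = 18 + 185/3 = 239/3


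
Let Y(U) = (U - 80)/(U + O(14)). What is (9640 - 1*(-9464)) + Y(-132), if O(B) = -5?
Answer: 2617460/137 ≈ 19106.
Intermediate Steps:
Y(U) = (-80 + U)/(-5 + U) (Y(U) = (U - 80)/(U - 5) = (-80 + U)/(-5 + U))
(9640 - 1*(-9464)) + Y(-132) = (9640 - 1*(-9464)) + (-80 - 132)/(-5 - 132) = (9640 + 9464) - 212/(-137) = 19104 - 1/137*(-212) = 19104 + 212/137 = 2617460/137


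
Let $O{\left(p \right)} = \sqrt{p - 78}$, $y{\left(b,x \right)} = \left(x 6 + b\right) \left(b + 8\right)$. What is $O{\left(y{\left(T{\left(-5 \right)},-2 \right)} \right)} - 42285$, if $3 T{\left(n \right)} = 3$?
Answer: $-42285 + i \sqrt{177} \approx -42285.0 + 13.304 i$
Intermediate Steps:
$T{\left(n \right)} = 1$ ($T{\left(n \right)} = \frac{1}{3} \cdot 3 = 1$)
$y{\left(b,x \right)} = \left(8 + b\right) \left(b + 6 x\right)$ ($y{\left(b,x \right)} = \left(6 x + b\right) \left(8 + b\right) = \left(b + 6 x\right) \left(8 + b\right) = \left(8 + b\right) \left(b + 6 x\right)$)
$O{\left(p \right)} = \sqrt{-78 + p}$
$O{\left(y{\left(T{\left(-5 \right)},-2 \right)} \right)} - 42285 = \sqrt{-78 + \left(1^{2} + 8 \cdot 1 + 48 \left(-2\right) + 6 \cdot 1 \left(-2\right)\right)} - 42285 = \sqrt{-78 + \left(1 + 8 - 96 - 12\right)} - 42285 = \sqrt{-78 - 99} - 42285 = \sqrt{-177} - 42285 = i \sqrt{177} - 42285 = -42285 + i \sqrt{177}$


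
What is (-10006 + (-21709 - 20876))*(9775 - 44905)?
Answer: 1847521830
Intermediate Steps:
(-10006 + (-21709 - 20876))*(9775 - 44905) = (-10006 - 42585)*(-35130) = -52591*(-35130) = 1847521830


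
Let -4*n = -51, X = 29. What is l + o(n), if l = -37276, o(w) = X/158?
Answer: -5889579/158 ≈ -37276.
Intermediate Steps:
n = 51/4 (n = -¼*(-51) = 51/4 ≈ 12.750)
o(w) = 29/158
l + o(n) = -37276 + 29/158 = -5889579/158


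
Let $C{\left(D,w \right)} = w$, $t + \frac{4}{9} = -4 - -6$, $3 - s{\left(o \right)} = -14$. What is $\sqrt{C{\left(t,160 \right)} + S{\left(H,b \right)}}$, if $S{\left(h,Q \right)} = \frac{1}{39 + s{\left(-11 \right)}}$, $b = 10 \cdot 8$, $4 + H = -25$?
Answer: $\frac{\sqrt{125454}}{28} \approx 12.65$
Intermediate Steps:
$H = -29$ ($H = -4 - 25 = -29$)
$s{\left(o \right)} = 17$ ($s{\left(o \right)} = 3 - -14 = 3 + 14 = 17$)
$t = \frac{14}{9}$ ($t = - \frac{4}{9} - -2 = - \frac{4}{9} + \left(-4 + 6\right) = - \frac{4}{9} + 2 = \frac{14}{9} \approx 1.5556$)
$b = 80$
$S{\left(h,Q \right)} = \frac{1}{56}$ ($S{\left(h,Q \right)} = \frac{1}{39 + 17} = \frac{1}{56}$)
$\sqrt{C{\left(t,160 \right)} + S{\left(H,b \right)}} = \sqrt{160 + \frac{1}{56}} = \sqrt{\frac{8961}{56}} = \frac{\sqrt{125454}}{28}$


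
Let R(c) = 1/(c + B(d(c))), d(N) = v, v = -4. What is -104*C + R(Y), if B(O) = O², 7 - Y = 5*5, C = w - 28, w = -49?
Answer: 16015/2 ≈ 8007.5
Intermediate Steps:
C = -77 (C = -49 - 28 = -77)
d(N) = -4
Y = -18 (Y = 7 - 5*5 = 7 - 1*25 = 7 - 25 = -18)
R(c) = 1/(16 + c) (R(c) = 1/(c + (-4)²) = 1/(c + 16) = 1/(16 + c))
-104*C + R(Y) = -104*(-77) + 1/(16 - 18) = 8008 + 1/(-2) = 8008 - ½ = 16015/2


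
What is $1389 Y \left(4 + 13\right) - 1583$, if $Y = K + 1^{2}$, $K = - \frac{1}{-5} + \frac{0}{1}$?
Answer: $\frac{133763}{5} \approx 26753.0$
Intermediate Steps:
$K = \frac{1}{5}$ ($K = \left(-1\right) \left(- \frac{1}{5}\right) + 0 \cdot 1 = \frac{1}{5} + 0 = \frac{1}{5} \approx 0.2$)
$Y = \frac{6}{5}$ ($Y = \frac{1}{5} + 1^{2} = \frac{1}{5} + 1 = \frac{6}{5} \approx 1.2$)
$1389 Y \left(4 + 13\right) - 1583 = 1389 \frac{6 \left(4 + 13\right)}{5} - 1583 = 1389 \cdot \frac{6}{5} \cdot 17 - 1583 = 1389 \cdot \frac{102}{5} - 1583 = \frac{141678}{5} - 1583 = \frac{133763}{5}$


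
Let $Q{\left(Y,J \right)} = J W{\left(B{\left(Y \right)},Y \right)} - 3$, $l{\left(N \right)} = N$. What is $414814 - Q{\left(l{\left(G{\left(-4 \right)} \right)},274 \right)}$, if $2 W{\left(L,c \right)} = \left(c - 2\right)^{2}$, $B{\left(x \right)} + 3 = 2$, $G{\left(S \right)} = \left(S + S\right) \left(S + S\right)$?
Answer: $-111811$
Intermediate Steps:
$G{\left(S \right)} = 4 S^{2}$ ($G{\left(S \right)} = 2 S 2 S = 4 S^{2}$)
$B{\left(x \right)} = -1$ ($B{\left(x \right)} = -3 + 2 = -1$)
$W{\left(L,c \right)} = \frac{\left(-2 + c\right)^{2}}{2}$ ($W{\left(L,c \right)} = \frac{\left(c - 2\right)^{2}}{2} = \frac{\left(-2 + c\right)^{2}}{2}$)
$Q{\left(Y,J \right)} = -3 + \frac{J \left(-2 + Y\right)^{2}}{2}$ ($Q{\left(Y,J \right)} = J \frac{\left(-2 + Y\right)^{2}}{2} - 3 = \frac{J \left(-2 + Y\right)^{2}}{2} - 3 = -3 + \frac{J \left(-2 + Y\right)^{2}}{2}$)
$414814 - Q{\left(l{\left(G{\left(-4 \right)} \right)},274 \right)} = 414814 - \left(-3 + \frac{1}{2} \cdot 274 \left(-2 + 4 \left(-4\right)^{2}\right)^{2}\right) = 414814 - \left(-3 + \frac{1}{2} \cdot 274 \left(-2 + 4 \cdot 16\right)^{2}\right) = 414814 - \left(-3 + \frac{1}{2} \cdot 274 \left(-2 + 64\right)^{2}\right) = 414814 - \left(-3 + \frac{1}{2} \cdot 274 \cdot 62^{2}\right) = 414814 - \left(-3 + \frac{1}{2} \cdot 274 \cdot 3844\right) = 414814 - \left(-3 + 526628\right) = 414814 - 526625 = -111811$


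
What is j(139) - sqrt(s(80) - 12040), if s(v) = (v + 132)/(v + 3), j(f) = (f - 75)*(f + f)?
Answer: 17792 - 174*I*sqrt(2739)/83 ≈ 17792.0 - 109.72*I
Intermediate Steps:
j(f) = 2*f*(-75 + f) (j(f) = (-75 + f)*(2*f) = 2*f*(-75 + f))
s(v) = (132 + v)/(3 + v)
j(139) - sqrt(s(80) - 12040) = 2*139*(-75 + 139) - sqrt((132 + 80)/(3 + 80) - 12040) = 2*139*64 - sqrt(212/83 - 12040) = 17792 - sqrt((1/83)*212 - 12040) = 17792 - sqrt(212/83 - 12040) = 17792 - sqrt(-999108/83) = 17792 - 174*I*sqrt(2739)/83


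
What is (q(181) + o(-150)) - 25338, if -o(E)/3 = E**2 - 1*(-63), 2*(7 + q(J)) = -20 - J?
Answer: -186269/2 ≈ -93135.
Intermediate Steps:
q(J) = -17 - J/2 (q(J) = -7 + (-20 - J)/2 = -7 + (-10 - J/2) = -17 - J/2)
o(E) = -189 - 3*E**2 (o(E) = -3*(E**2 - 1*(-63)) = -3*(E**2 + 63) = -3*(63 + E**2) = -189 - 3*E**2)
(q(181) + o(-150)) - 25338 = ((-17 - 1/2*181) + (-189 - 3*(-150)**2)) - 25338 = ((-17 - 181/2) + (-189 - 3*22500)) - 25338 = (-215/2 + (-189 - 67500)) - 25338 = (-215/2 - 67689) - 25338 = -135593/2 - 25338 = -186269/2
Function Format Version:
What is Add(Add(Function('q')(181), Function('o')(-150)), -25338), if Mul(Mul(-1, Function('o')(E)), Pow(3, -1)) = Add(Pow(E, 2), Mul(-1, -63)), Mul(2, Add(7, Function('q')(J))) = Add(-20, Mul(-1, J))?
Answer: Rational(-186269, 2) ≈ -93135.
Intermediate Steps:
Function('q')(J) = Add(-17, Mul(Rational(-1, 2), J)) (Function('q')(J) = Add(-7, Mul(Rational(1, 2), Add(-20, Mul(-1, J)))) = Add(-7, Add(-10, Mul(Rational(-1, 2), J))) = Add(-17, Mul(Rational(-1, 2), J)))
Function('o')(E) = Add(-189, Mul(-3, Pow(E, 2))) (Function('o')(E) = Mul(-3, Add(Pow(E, 2), Mul(-1, -63))) = Mul(-3, Add(Pow(E, 2), 63)) = Mul(-3, Add(63, Pow(E, 2))) = Add(-189, Mul(-3, Pow(E, 2))))
Add(Add(Function('q')(181), Function('o')(-150)), -25338) = Add(Add(Add(-17, Mul(Rational(-1, 2), 181)), Add(-189, Mul(-3, Pow(-150, 2)))), -25338) = Add(Add(Add(-17, Rational(-181, 2)), Add(-189, Mul(-3, 22500))), -25338) = Add(Add(Rational(-215, 2), Add(-189, -67500)), -25338) = Add(Add(Rational(-215, 2), -67689), -25338) = Add(Rational(-135593, 2), -25338) = Rational(-186269, 2)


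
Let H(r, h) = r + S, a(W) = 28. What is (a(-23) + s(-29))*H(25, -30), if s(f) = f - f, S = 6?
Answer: 868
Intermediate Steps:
H(r, h) = 6 + r (H(r, h) = r + 6 = 6 + r)
s(f) = 0
(a(-23) + s(-29))*H(25, -30) = (28 + 0)*(6 + 25) = 28*31 = 868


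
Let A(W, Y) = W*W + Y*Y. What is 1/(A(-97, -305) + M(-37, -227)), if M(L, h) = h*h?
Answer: 1/153963 ≈ 6.4951e-6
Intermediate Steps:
M(L, h) = h²
A(W, Y) = W² + Y²
1/(A(-97, -305) + M(-37, -227)) = 1/(((-97)² + (-305)²) + (-227)²) = 1/((9409 + 93025) + 51529) = 1/(102434 + 51529) = 1/153963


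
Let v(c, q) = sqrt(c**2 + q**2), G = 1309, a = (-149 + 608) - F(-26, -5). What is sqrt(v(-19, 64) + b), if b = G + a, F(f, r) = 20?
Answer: sqrt(1748 + sqrt(4457)) ≈ 42.600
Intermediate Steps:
a = 439 (a = (-149 + 608) - 1*20 = 459 - 20 = 439)
b = 1748 (b = 1309 + 439 = 1748)
sqrt(v(-19, 64) + b) = sqrt(sqrt((-19)**2 + 64**2) + 1748) = sqrt(sqrt(361 + 4096) + 1748) = sqrt(sqrt(4457) + 1748) = sqrt(1748 + sqrt(4457))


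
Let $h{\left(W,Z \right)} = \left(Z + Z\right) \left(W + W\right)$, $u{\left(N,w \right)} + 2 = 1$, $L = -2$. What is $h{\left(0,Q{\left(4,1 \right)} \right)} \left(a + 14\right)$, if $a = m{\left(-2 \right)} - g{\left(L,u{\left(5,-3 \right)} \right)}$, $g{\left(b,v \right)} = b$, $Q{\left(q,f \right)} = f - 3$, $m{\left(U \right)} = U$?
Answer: $0$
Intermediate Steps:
$Q{\left(q,f \right)} = -3 + f$ ($Q{\left(q,f \right)} = f - 3 = -3 + f$)
$u{\left(N,w \right)} = -1$ ($u{\left(N,w \right)} = -2 + 1 = -1$)
$h{\left(W,Z \right)} = 4 W Z$ ($h{\left(W,Z \right)} = 2 Z 2 W = 4 W Z$)
$a = 0$ ($a = -2 - -2 = -2 + 2 = 0$)
$h{\left(0,Q{\left(4,1 \right)} \right)} \left(a + 14\right) = 4 \cdot 0 \left(-3 + 1\right) \left(0 + 14\right) = 4 \cdot 0 \left(-2\right) 14 = 0 \cdot 14 = 0$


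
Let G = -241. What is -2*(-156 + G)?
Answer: 794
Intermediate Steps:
-2*(-156 + G) = -2*(-156 - 241) = -2*(-397) = 794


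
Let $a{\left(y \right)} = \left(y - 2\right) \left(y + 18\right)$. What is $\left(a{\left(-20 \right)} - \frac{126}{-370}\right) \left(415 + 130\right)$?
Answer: $\frac{894127}{37} \approx 24166.0$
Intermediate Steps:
$a{\left(y \right)} = \left(-2 + y\right) \left(18 + y\right)$
$\left(a{\left(-20 \right)} - \frac{126}{-370}\right) \left(415 + 130\right) = \left(\left(-36 + \left(-20\right)^{2} + 16 \left(-20\right)\right) - \frac{126}{-370}\right) \left(415 + 130\right) = \left(\left(-36 + 400 - 320\right) - - \frac{63}{185}\right) 545 = \left(44 + \frac{63}{185}\right) 545 = \frac{8203}{185} \cdot 545 = \frac{894127}{37}$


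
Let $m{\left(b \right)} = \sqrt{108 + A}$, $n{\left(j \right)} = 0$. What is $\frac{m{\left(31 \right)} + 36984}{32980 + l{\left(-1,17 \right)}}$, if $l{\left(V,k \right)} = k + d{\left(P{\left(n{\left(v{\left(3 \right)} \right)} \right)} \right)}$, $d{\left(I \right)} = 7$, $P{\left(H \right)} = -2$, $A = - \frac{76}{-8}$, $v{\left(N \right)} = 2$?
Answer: $\frac{9246}{8251} + \frac{\sqrt{470}}{66008} \approx 1.1209$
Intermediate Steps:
$A = \frac{19}{2}$ ($A = \left(-76\right) \left(- \frac{1}{8}\right) = \frac{19}{2} \approx 9.5$)
$m{\left(b \right)} = \frac{\sqrt{470}}{2}$ ($m{\left(b \right)} = \sqrt{108 + \frac{19}{2}} = \sqrt{\frac{235}{2}} = \frac{\sqrt{470}}{2}$)
$l{\left(V,k \right)} = 7 + k$ ($l{\left(V,k \right)} = k + 7 = 7 + k$)
$\frac{m{\left(31 \right)} + 36984}{32980 + l{\left(-1,17 \right)}} = \frac{\frac{\sqrt{470}}{2} + 36984}{32980 + \left(7 + 17\right)} = \frac{36984 + \frac{\sqrt{470}}{2}}{32980 + 24} = \frac{36984 + \frac{\sqrt{470}}{2}}{33004} = \left(36984 + \frac{\sqrt{470}}{2}\right) \frac{1}{33004} = \frac{9246}{8251} + \frac{\sqrt{470}}{66008}$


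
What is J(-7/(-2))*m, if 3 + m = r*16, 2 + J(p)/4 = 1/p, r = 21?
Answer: -15984/7 ≈ -2283.4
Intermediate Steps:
J(p) = -8 + 4/p
m = 333 (m = -3 + 21*16 = -3 + 336 = 333)
J(-7/(-2))*m = (-8 + 4/((-7/(-2))))*333 = (-8 + 4/((-7*(-½))))*333 = (-8 + 4/(7/2))*333 = (-8 + 4*(2/7))*333 = (-8 + 8/7)*333 = -48/7*333 = -15984/7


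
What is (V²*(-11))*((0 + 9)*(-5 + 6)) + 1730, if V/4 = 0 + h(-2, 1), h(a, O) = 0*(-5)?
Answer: 1730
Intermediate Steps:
h(a, O) = 0
V = 0 (V = 4*(0 + 0) = 4*0 = 0)
(V²*(-11))*((0 + 9)*(-5 + 6)) + 1730 = (0²*(-11))*((0 + 9)*(-5 + 6)) + 1730 = (0*(-11))*(9*1) + 1730 = 0*9 + 1730 = 0 + 1730 = 1730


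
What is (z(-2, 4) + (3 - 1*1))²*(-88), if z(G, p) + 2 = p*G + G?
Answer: -8800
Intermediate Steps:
z(G, p) = -2 + G + G*p (z(G, p) = -2 + (p*G + G) = -2 + (G*p + G) = -2 + (G + G*p) = -2 + G + G*p)
(z(-2, 4) + (3 - 1*1))²*(-88) = ((-2 - 2 - 2*4) + (3 - 1*1))²*(-88) = ((-2 - 2 - 8) + (3 - 1))²*(-88) = (-12 + 2)²*(-88) = (-10)²*(-88) = 100*(-88) = -8800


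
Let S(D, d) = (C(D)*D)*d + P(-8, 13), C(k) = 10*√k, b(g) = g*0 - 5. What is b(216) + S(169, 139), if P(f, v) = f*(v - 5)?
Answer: 3053761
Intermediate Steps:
b(g) = -5 (b(g) = 0 - 5 = -5)
P(f, v) = f*(-5 + v)
S(D, d) = -64 + 10*d*D^(3/2) (S(D, d) = ((10*√D)*D)*d - 8*(-5 + 13) = (10*D^(3/2))*d - 8*8 = 10*d*D^(3/2) - 64 = -64 + 10*d*D^(3/2))
b(216) + S(169, 139) = -5 + (-64 + 10*139*169^(3/2)) = -5 + (-64 + 10*139*2197) = -5 + (-64 + 3053830) = -5 + 3053766 = 3053761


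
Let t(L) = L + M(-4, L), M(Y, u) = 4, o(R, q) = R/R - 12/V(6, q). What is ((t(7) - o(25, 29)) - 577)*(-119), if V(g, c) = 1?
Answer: 66045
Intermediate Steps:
o(R, q) = -11 (o(R, q) = R/R - 12/1 = 1 - 12*1 = 1 - 12 = -11)
t(L) = 4 + L (t(L) = L + 4 = 4 + L)
((t(7) - o(25, 29)) - 577)*(-119) = (((4 + 7) - 1*(-11)) - 577)*(-119) = ((11 + 11) - 577)*(-119) = (22 - 577)*(-119) = -555*(-119) = 66045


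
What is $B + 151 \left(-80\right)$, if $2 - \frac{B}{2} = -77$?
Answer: $-11922$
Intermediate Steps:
$B = 158$ ($B = 4 - -154 = 4 + 154 = 158$)
$B + 151 \left(-80\right) = 158 + 151 \left(-80\right) = 158 - 12080 = -11922$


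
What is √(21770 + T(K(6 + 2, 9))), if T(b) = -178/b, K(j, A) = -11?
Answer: 4*√164758/11 ≈ 147.60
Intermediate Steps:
√(21770 + T(K(6 + 2, 9))) = √(21770 - 178/(-11)) = √(21770 - 178*(-1/11)) = √(21770 + 178/11) = √(239648/11) = 4*√164758/11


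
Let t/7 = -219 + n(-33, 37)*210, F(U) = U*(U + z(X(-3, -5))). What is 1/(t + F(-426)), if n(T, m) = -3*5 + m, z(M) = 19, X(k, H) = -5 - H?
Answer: 1/204189 ≈ 4.8974e-6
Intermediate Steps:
n(T, m) = -15 + m
F(U) = U*(19 + U) (F(U) = U*(U + 19) = U*(19 + U))
t = 30807 (t = 7*(-219 + (-15 + 37)*210) = 7*(-219 + 22*210) = 7*(-219 + 4620) = 7*4401 = 30807)
1/(t + F(-426)) = 1/(30807 - 426*(19 - 426)) = 1/(30807 - 426*(-407)) = 1/(30807 + 173382) = 1/204189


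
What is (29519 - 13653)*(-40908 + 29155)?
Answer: -186473098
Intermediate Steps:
(29519 - 13653)*(-40908 + 29155) = 15866*(-11753) = -186473098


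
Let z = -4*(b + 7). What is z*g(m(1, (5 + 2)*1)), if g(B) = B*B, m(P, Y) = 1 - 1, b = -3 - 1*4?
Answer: 0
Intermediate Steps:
b = -7 (b = -3 - 4 = -7)
m(P, Y) = 0
g(B) = B**2
z = 0 (z = -4*(-7 + 7) = -4*0 = 0)
z*g(m(1, (5 + 2)*1)) = 0*0**2 = 0*0 = 0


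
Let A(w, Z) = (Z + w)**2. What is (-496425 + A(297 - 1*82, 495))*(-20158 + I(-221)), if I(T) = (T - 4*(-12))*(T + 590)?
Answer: -644661625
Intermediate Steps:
I(T) = (48 + T)*(590 + T) (I(T) = (T + 48)*(590 + T) = (48 + T)*(590 + T))
(-496425 + A(297 - 1*82, 495))*(-20158 + I(-221)) = (-496425 + (495 + (297 - 1*82))**2)*(-20158 + (28320 + (-221)**2 + 638*(-221))) = (-496425 + (495 + (297 - 82))**2)*(-20158 + (28320 + 48841 - 140998)) = (-496425 + (495 + 215)**2)*(-20158 - 63837) = (-496425 + 710**2)*(-83995) = (-496425 + 504100)*(-83995) = 7675*(-83995) = -644661625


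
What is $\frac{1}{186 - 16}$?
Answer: $\frac{1}{170} \approx 0.0058824$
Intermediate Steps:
$\frac{1}{186 - 16} = \frac{1}{170}$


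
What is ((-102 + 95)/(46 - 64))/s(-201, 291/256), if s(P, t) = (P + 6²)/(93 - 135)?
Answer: 49/495 ≈ 0.098990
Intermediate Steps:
s(P, t) = -6/7 - P/42 (s(P, t) = (P + 36)/(-42) = (36 + P)*(-1/42) = -6/7 - P/42)
((-102 + 95)/(46 - 64))/s(-201, 291/256) = ((-102 + 95)/(46 - 64))/(-6/7 - 1/42*(-201)) = (-7/(-18))/(-6/7 + 67/14) = (-1/18*(-7))/(55/14) = (7/18)*(14/55) = 49/495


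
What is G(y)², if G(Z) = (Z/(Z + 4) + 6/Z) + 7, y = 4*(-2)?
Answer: 1089/16 ≈ 68.063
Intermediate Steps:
y = -8
G(Z) = 7 + 6/Z + Z/(4 + Z) (G(Z) = (Z/(4 + Z) + 6/Z) + 7 = (6/Z + Z/(4 + Z)) + 7 = 7 + 6/Z + Z/(4 + Z))
G(y)² = (2*(12 + 4*(-8)² + 17*(-8))/(-8*(4 - 8)))² = (2*(-⅛)*(12 + 4*64 - 136)/(-4))² = (2*(-⅛)*(-¼)*(12 + 256 - 136))² = (2*(-⅛)*(-¼)*132)² = (33/4)² = 1089/16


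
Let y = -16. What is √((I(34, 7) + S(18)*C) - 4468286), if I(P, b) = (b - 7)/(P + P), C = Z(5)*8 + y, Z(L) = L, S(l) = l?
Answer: I*√4467854 ≈ 2113.7*I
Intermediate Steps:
C = 24 (C = 5*8 - 16 = 40 - 16 = 24)
I(P, b) = (-7 + b)/(2*P) (I(P, b) = (-7 + b)/((2*P)) = (-7 + b)*(1/(2*P)) = (-7 + b)/(2*P))
√((I(34, 7) + S(18)*C) - 4468286) = √(((½)*(-7 + 7)/34 + 18*24) - 4468286) = √(((½)*(1/34)*0 + 432) - 4468286) = √((0 + 432) - 4468286) = √(432 - 4468286) = √(-4467854) = I*√4467854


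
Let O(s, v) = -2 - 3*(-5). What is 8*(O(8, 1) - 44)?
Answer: -248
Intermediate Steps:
O(s, v) = 13 (O(s, v) = -2 + 15 = 13)
8*(O(8, 1) - 44) = 8*(13 - 44) = 8*(-31) = -248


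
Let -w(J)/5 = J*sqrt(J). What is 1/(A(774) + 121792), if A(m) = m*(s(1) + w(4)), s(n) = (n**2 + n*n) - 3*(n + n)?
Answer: 1/87736 ≈ 1.1398e-5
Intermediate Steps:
w(J) = -5*J**(3/2) (w(J) = -5*J*sqrt(J) = -5*J**(3/2))
s(n) = -6*n + 2*n**2 (s(n) = (n**2 + n**2) - 6*n = 2*n**2 - 6*n = -6*n + 2*n**2)
A(m) = -44*m (A(m) = m*(2*1*(-3 + 1) - 5*4**(3/2)) = m*(2*1*(-2) - 5*8) = m*(-4 - 40) = m*(-44) = -44*m)
1/(A(774) + 121792) = 1/(-44*774 + 121792) = 1/(-34056 + 121792) = 1/87736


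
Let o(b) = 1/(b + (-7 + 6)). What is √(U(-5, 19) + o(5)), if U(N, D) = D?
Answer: √77/2 ≈ 4.3875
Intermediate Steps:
o(b) = 1/(-1 + b) (o(b) = 1/(b - 1) = 1/(-1 + b))
√(U(-5, 19) + o(5)) = √(19 + 1/(-1 + 5)) = √(19 + 1/4) = √(19 + ¼) = √(77/4) = √77/2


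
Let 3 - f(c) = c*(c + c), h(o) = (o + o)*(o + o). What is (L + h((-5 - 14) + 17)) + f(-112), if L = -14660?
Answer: -39729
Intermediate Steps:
h(o) = 4*o**2 (h(o) = (2*o)*(2*o) = 4*o**2)
f(c) = 3 - 2*c**2 (f(c) = 3 - c*(c + c) = 3 - c*2*c = 3 - 2*c**2)
(L + h((-5 - 14) + 17)) + f(-112) = (-14660 + 4*((-5 - 14) + 17)**2) + (3 - 2*(-112)**2) = (-14660 + 4*(-19 + 17)**2) + (3 - 2*12544) = (-14660 + 4*(-2)**2) + (3 - 25088) = (-14660 + 4*4) - 25085 = (-14660 + 16) - 25085 = -14644 - 25085 = -39729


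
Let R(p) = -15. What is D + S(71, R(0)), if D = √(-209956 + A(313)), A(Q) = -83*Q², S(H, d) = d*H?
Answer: -1065 + I*√8341383 ≈ -1065.0 + 2888.1*I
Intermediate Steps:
S(H, d) = H*d
D = I*√8341383 (D = √(-209956 - 83*313²) = √(-209956 - 83*97969) = √(-209956 - 8131427) = √(-8341383) = I*√8341383 ≈ 2888.1*I)
D + S(71, R(0)) = I*√8341383 + 71*(-15) = I*√8341383 - 1065 = -1065 + I*√8341383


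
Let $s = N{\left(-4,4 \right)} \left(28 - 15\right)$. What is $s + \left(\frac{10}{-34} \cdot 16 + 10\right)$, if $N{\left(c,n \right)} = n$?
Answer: $\frac{974}{17} \approx 57.294$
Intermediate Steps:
$s = 52$ ($s = 4 \left(28 - 15\right) = 4 \cdot 13 = 52$)
$s + \left(\frac{10}{-34} \cdot 16 + 10\right) = 52 + \left(\frac{10}{-34} \cdot 16 + 10\right) = 52 + \left(10 \left(- \frac{1}{34}\right) 16 + 10\right) = 52 + \left(\left(- \frac{5}{17}\right) 16 + 10\right) = 52 + \left(- \frac{80}{17} + 10\right) = 52 + \frac{90}{17} = \frac{974}{17}$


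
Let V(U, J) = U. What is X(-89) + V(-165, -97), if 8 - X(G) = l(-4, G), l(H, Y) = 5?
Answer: -162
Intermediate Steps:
X(G) = 3 (X(G) = 8 - 1*5 = 8 - 5 = 3)
X(-89) + V(-165, -97) = 3 - 165 = -162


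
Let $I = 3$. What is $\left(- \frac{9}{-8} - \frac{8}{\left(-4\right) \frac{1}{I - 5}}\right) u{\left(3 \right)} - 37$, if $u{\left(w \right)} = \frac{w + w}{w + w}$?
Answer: $- \frac{319}{8} \approx -39.875$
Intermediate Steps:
$u{\left(w \right)} = 1$ ($u{\left(w \right)} = \frac{2 w}{2 w} = 2 w \frac{1}{2 w} = 1$)
$\left(- \frac{9}{-8} - \frac{8}{\left(-4\right) \frac{1}{I - 5}}\right) u{\left(3 \right)} - 37 = \left(- \frac{9}{-8} - \frac{8}{\left(-4\right) \frac{1}{3 - 5}}\right) 1 - 37 = \left(\left(-9\right) \left(- \frac{1}{8}\right) - \frac{8}{\left(-4\right) \frac{1}{-2}}\right) 1 - 37 = \left(\frac{9}{8} - \frac{8}{\left(-4\right) \left(- \frac{1}{2}\right)}\right) 1 - 37 = \left(\frac{9}{8} - \frac{8}{2}\right) 1 - 37 = \left(\frac{9}{8} - 4\right) 1 - 37 = \left(- \frac{23}{8}\right) 1 - 37 = - \frac{23}{8} - 37 = - \frac{319}{8}$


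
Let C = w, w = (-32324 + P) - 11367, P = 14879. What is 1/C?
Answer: -1/28812 ≈ -3.4708e-5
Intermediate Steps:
w = -28812 (w = (-32324 + 14879) - 11367 = -17445 - 11367 = -28812)
C = -28812
1/C = 1/(-28812) = -1/28812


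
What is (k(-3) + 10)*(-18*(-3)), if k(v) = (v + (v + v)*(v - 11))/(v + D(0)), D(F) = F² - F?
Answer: -918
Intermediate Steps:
k(v) = (v + 2*v*(-11 + v))/v (k(v) = (v + (v + v)*(v - 11))/(v + 0*(-1 + 0)) = (v + (2*v)*(-11 + v))/(v + 0*(-1)) = (v + 2*v*(-11 + v))/(v + 0) = (v + 2*v*(-11 + v))/v)
(k(-3) + 10)*(-18*(-3)) = ((-21 + 2*(-3)) + 10)*(-18*(-3)) = ((-21 - 6) + 10)*54 = (-27 + 10)*54 = -17*54 = -918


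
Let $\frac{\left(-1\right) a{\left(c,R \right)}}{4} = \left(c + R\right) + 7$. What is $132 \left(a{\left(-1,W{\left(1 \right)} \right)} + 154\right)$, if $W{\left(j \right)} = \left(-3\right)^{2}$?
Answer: $12408$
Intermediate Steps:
$W{\left(j \right)} = 9$
$a{\left(c,R \right)} = -28 - 4 R - 4 c$ ($a{\left(c,R \right)} = - 4 \left(\left(c + R\right) + 7\right) = - 4 \left(\left(R + c\right) + 7\right) = - 4 \left(7 + R + c\right) = -28 - 4 R - 4 c$)
$132 \left(a{\left(-1,W{\left(1 \right)} \right)} + 154\right) = 132 \left(\left(-28 - 36 - -4\right) + 154\right) = 132 \left(\left(-28 - 36 + 4\right) + 154\right) = 132 \left(-60 + 154\right) = 132 \cdot 94 = 12408$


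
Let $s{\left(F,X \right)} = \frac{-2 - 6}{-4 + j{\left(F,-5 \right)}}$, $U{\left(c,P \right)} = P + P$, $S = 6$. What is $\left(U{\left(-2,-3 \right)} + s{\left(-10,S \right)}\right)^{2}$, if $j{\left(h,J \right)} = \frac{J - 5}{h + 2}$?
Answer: $\frac{1156}{121} \approx 9.5537$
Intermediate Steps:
$j{\left(h,J \right)} = \frac{-5 + J}{2 + h}$
$U{\left(c,P \right)} = 2 P$
$s{\left(F,X \right)} = - \frac{8}{-4 - \frac{10}{2 + F}}$ ($s{\left(F,X \right)} = \frac{-2 - 6}{-4 + \frac{-5 - 5}{2 + F}} = - \frac{8}{-4 + \frac{1}{2 + F} \left(-10\right)} = - \frac{8}{-4 - \frac{10}{2 + F}}$)
$\left(U{\left(-2,-3 \right)} + s{\left(-10,S \right)}\right)^{2} = \left(2 \left(-3\right) + \frac{4 \left(2 - 10\right)}{9 + 2 \left(-10\right)}\right)^{2} = \left(-6 + 4 \frac{1}{9 - 20} \left(-8\right)\right)^{2} = \left(-6 + 4 \frac{1}{-11} \left(-8\right)\right)^{2} = \left(-6 + 4 \left(- \frac{1}{11}\right) \left(-8\right)\right)^{2} = \left(-6 + \frac{32}{11}\right)^{2} = \left(- \frac{34}{11}\right)^{2} = \frac{1156}{121}$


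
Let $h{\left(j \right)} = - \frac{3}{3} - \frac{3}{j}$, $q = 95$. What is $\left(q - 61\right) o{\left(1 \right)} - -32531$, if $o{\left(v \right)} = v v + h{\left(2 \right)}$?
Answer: $32480$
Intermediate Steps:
$h{\left(j \right)} = -1 - \frac{3}{j}$ ($h{\left(j \right)} = \left(-3\right) \frac{1}{3} - \frac{3}{j} = -1 - \frac{3}{j}$)
$o{\left(v \right)} = - \frac{5}{2} + v^{2}$ ($o{\left(v \right)} = v v + \frac{-3 - 2}{2} = v^{2} + \frac{-3 - 2}{2} = v^{2} + \frac{1}{2} \left(-5\right) = v^{2} - \frac{5}{2} = - \frac{5}{2} + v^{2}$)
$\left(q - 61\right) o{\left(1 \right)} - -32531 = \left(95 - 61\right) \left(- \frac{5}{2} + 1^{2}\right) - -32531 = 34 \left(- \frac{5}{2} + 1\right) + 32531 = 34 \left(- \frac{3}{2}\right) + 32531 = -51 + 32531 = 32480$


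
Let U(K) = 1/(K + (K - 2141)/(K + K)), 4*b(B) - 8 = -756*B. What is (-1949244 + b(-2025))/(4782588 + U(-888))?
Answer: -2465790182503/7528075682916 ≈ -0.32755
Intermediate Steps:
b(B) = 2 - 189*B (b(B) = 2 + (-756*B)/4 = 2 - 189*B)
U(K) = 1/(K + (-2141 + K)/(2*K)) (U(K) = 1/(K + (-2141 + K)/((2*K))) = 1/(K + (-2141 + K)*(1/(2*K))) = 1/(K + (-2141 + K)/(2*K)))
(-1949244 + b(-2025))/(4782588 + U(-888)) = (-1949244 + (2 - 189*(-2025)))/(4782588 + 2*(-888)/(-2141 - 888 + 2*(-888)**2)) = (-1949244 + (2 + 382725))/(4782588 + 2*(-888)/(-2141 - 888 + 2*788544)) = (-1949244 + 382727)/(4782588 + 2*(-888)/(-2141 - 888 + 1577088)) = -1566517/(4782588 + 2*(-888)/1574059) = -1566517/(4782588 + 2*(-888)*(1/1574059)) = -1566517/(4782588 - 1776/1574059) = -1566517/7528075682916/1574059 = -1566517*1574059/7528075682916 = -2465790182503/7528075682916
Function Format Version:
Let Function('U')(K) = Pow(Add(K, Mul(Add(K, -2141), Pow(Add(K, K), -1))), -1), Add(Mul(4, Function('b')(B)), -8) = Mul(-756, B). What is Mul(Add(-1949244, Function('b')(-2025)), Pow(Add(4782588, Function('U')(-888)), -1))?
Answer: Rational(-2465790182503, 7528075682916) ≈ -0.32755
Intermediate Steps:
Function('b')(B) = Add(2, Mul(-189, B)) (Function('b')(B) = Add(2, Mul(Rational(1, 4), Mul(-756, B))) = Add(2, Mul(-189, B)))
Function('U')(K) = Pow(Add(K, Mul(Rational(1, 2), Pow(K, -1), Add(-2141, K))), -1) (Function('U')(K) = Pow(Add(K, Mul(Add(-2141, K), Pow(Mul(2, K), -1))), -1) = Pow(Add(K, Mul(Add(-2141, K), Mul(Rational(1, 2), Pow(K, -1)))), -1) = Pow(Add(K, Mul(Rational(1, 2), Pow(K, -1), Add(-2141, K))), -1))
Mul(Add(-1949244, Function('b')(-2025)), Pow(Add(4782588, Function('U')(-888)), -1)) = Mul(Add(-1949244, Add(2, Mul(-189, -2025))), Pow(Add(4782588, Mul(2, -888, Pow(Add(-2141, -888, Mul(2, Pow(-888, 2))), -1))), -1)) = Mul(Add(-1949244, Add(2, 382725)), Pow(Add(4782588, Mul(2, -888, Pow(Add(-2141, -888, Mul(2, 788544)), -1))), -1)) = Mul(Add(-1949244, 382727), Pow(Add(4782588, Mul(2, -888, Pow(Add(-2141, -888, 1577088), -1))), -1)) = Mul(-1566517, Pow(Add(4782588, Mul(2, -888, Pow(1574059, -1))), -1)) = Mul(-1566517, Pow(Add(4782588, Mul(2, -888, Rational(1, 1574059))), -1)) = Mul(-1566517, Pow(Add(4782588, Rational(-1776, 1574059)), -1)) = Mul(-1566517, Pow(Rational(7528075682916, 1574059), -1)) = Mul(-1566517, Rational(1574059, 7528075682916)) = Rational(-2465790182503, 7528075682916)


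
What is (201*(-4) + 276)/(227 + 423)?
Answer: -264/325 ≈ -0.81231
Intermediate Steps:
(201*(-4) + 276)/(227 + 423) = (-804 + 276)/650 = -528*1/650 = -264/325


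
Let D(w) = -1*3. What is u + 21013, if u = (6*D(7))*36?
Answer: 20365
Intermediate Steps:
D(w) = -3
u = -648 (u = (6*(-3))*36 = -18*36 = -648)
u + 21013 = -648 + 21013 = 20365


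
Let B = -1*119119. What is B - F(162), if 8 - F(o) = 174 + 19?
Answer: -118934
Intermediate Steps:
F(o) = -185 (F(o) = 8 - (174 + 19) = 8 - 1*193 = 8 - 193 = -185)
B = -119119
B - F(162) = -119119 - 1*(-185) = -119119 + 185 = -118934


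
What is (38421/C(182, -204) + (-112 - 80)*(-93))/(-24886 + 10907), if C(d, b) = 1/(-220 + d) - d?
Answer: -122049954/96692743 ≈ -1.2622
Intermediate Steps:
(38421/C(182, -204) + (-112 - 80)*(-93))/(-24886 + 10907) = (38421/(((1 - 1*182² + 220*182)/(-220 + 182))) + (-112 - 80)*(-93))/(-24886 + 10907) = (38421/(((1 - 1*33124 + 40040)/(-38))) - 192*(-93))/(-13979) = (38421/((-(1 - 33124 + 40040)/38)) + 17856)*(-1/13979) = (38421/((-1/38*6917)) + 17856)*(-1/13979) = (38421/(-6917/38) + 17856)*(-1/13979) = (38421*(-38/6917) + 17856)*(-1/13979) = (-1459998/6917 + 17856)*(-1/13979) = (122049954/6917)*(-1/13979) = -122049954/96692743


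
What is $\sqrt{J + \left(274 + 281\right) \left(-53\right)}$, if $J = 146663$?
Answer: $16 \sqrt{458} \approx 342.42$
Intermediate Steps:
$\sqrt{J + \left(274 + 281\right) \left(-53\right)} = \sqrt{146663 + \left(274 + 281\right) \left(-53\right)} = \sqrt{146663 + 555 \left(-53\right)} = \sqrt{146663 - 29415} = \sqrt{117248} = 16 \sqrt{458}$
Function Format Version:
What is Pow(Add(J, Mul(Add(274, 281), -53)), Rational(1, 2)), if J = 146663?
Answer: Mul(16, Pow(458, Rational(1, 2))) ≈ 342.42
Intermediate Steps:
Pow(Add(J, Mul(Add(274, 281), -53)), Rational(1, 2)) = Pow(Add(146663, Mul(Add(274, 281), -53)), Rational(1, 2)) = Pow(Add(146663, Mul(555, -53)), Rational(1, 2)) = Pow(Add(146663, -29415), Rational(1, 2)) = Pow(117248, Rational(1, 2)) = Mul(16, Pow(458, Rational(1, 2)))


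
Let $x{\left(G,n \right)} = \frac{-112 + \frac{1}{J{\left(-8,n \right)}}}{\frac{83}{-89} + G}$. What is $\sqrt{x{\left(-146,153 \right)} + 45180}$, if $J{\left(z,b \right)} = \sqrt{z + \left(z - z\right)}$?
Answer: $\frac{\sqrt{3433897148336 + 129317 i \sqrt{2}}}{8718} \approx 212.56 + 5.6602 \cdot 10^{-6} i$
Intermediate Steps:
$J{\left(z,b \right)} = \sqrt{z}$ ($J{\left(z,b \right)} = \sqrt{z + 0} = \sqrt{z}$)
$x{\left(G,n \right)} = \frac{-112 - \frac{i \sqrt{2}}{4}}{- \frac{83}{89} + G}$ ($x{\left(G,n \right)} = \frac{-112 + \frac{1}{\sqrt{-8}}}{\frac{83}{-89} + G} = \frac{-112 + \frac{1}{2 i \sqrt{2}}}{83 \left(- \frac{1}{89}\right) + G} = \frac{-112 - \frac{i \sqrt{2}}{4}}{- \frac{83}{89} + G}$)
$\sqrt{x{\left(-146,153 \right)} + 45180} = \sqrt{\frac{89 \left(-448 - i \sqrt{2}\right)}{4 \left(-83 + 89 \left(-146\right)\right)} + 45180} = \sqrt{\frac{89 \left(-448 - i \sqrt{2}\right)}{4 \left(-83 - 12994\right)} + 45180} = \sqrt{\frac{89 \left(-448 - i \sqrt{2}\right)}{4 \left(-13077\right)} + 45180} = \sqrt{\frac{89}{4} \left(- \frac{1}{13077}\right) \left(-448 - i \sqrt{2}\right) + 45180} = \sqrt{\left(\frac{9968}{13077} + \frac{89 i \sqrt{2}}{52308}\right) + 45180} = \sqrt{\frac{590828828}{13077} + \frac{89 i \sqrt{2}}{52308}}$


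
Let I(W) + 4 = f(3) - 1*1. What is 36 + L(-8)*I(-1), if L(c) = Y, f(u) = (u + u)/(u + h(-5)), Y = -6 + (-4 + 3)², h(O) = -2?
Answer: 31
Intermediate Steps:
Y = -5 (Y = -6 + (-1)² = -6 + 1 = -5)
f(u) = 2*u/(-2 + u) (f(u) = (u + u)/(u - 2) = (2*u)/(-2 + u) = 2*u/(-2 + u))
L(c) = -5
I(W) = 1 (I(W) = -4 + (2*3/(-2 + 3) - 1*1) = -4 + (2*3/1 - 1) = -4 + (2*3*1 - 1) = -4 + (6 - 1) = -4 + 5 = 1)
36 + L(-8)*I(-1) = 36 - 5*1 = 36 - 5 = 31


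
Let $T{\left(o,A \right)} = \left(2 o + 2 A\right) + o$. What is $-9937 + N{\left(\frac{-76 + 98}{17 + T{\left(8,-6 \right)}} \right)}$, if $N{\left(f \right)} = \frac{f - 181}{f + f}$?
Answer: $- \frac{442455}{44} \approx -10056.0$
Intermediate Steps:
$T{\left(o,A \right)} = 2 A + 3 o$ ($T{\left(o,A \right)} = \left(2 A + 2 o\right) + o = 2 A + 3 o$)
$N{\left(f \right)} = \frac{-181 + f}{2 f}$
$-9937 + N{\left(\frac{-76 + 98}{17 + T{\left(8,-6 \right)}} \right)} = -9937 + \frac{-181 + \frac{-76 + 98}{17 + \left(2 \left(-6\right) + 3 \cdot 8\right)}}{2 \frac{-76 + 98}{17 + \left(2 \left(-6\right) + 3 \cdot 8\right)}} = -9937 + \frac{-181 + \frac{22}{17 + \left(-12 + 24\right)}}{2 \frac{22}{17 + \left(-12 + 24\right)}} = -9937 + \frac{-181 + \frac{22}{17 + 12}}{2 \frac{22}{17 + 12}} = -9937 + \frac{-181 + \frac{22}{29}}{2 \cdot \frac{22}{29}} = -9937 + \frac{1}{2} \cdot \frac{29}{22} \left(- \frac{5227}{29}\right) = -9937 - \frac{5227}{44} = - \frac{442455}{44}$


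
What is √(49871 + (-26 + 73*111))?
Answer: 2*√14487 ≈ 240.72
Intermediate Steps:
√(49871 + (-26 + 73*111)) = √(49871 + (-26 + 8103)) = √(49871 + 8077) = √57948 = 2*√14487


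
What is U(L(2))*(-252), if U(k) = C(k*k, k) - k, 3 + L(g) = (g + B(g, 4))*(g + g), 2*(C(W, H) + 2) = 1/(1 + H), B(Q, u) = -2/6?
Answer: 1401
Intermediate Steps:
B(Q, u) = -1/3 (B(Q, u) = -2*1/6 = -1/3)
C(W, H) = -2 + 1/(2*(1 + H))
L(g) = -3 + 2*g*(-1/3 + g) (L(g) = -3 + (g - 1/3)*(g + g) = -3 + (-1/3 + g)*(2*g) = -3 + 2*g*(-1/3 + g))
U(k) = -k + (-3 - 4*k)/(2*(1 + k)) (U(k) = (-3 - 4*k)/(2*(1 + k)) - k = -k + (-3 - 4*k)/(2*(1 + k)))
U(L(2))*(-252) = ((-3/2 - (-3 + 2*2**2 - 2/3*2)**2 - 3*(-3 + 2*2**2 - 2/3*2))/(1 + (-3 + 2*2**2 - 2/3*2)))*(-252) = ((-3/2 - (-3 + 2*4 - 4/3)**2 - 3*(-3 + 2*4 - 4/3))/(1 + (-3 + 2*4 - 4/3)))*(-252) = ((-3/2 - (-3 + 8 - 4/3)**2 - 3*(-3 + 8 - 4/3))/(1 + (-3 + 8 - 4/3)))*(-252) = ((-3/2 - (11/3)**2 - 3*11/3)/(1 + 11/3))*(-252) = ((-3/2 - 1*121/9 - 11)/(14/3))*(-252) = (3*(-3/2 - 121/9 - 11)/14)*(-252) = ((3/14)*(-467/18))*(-252) = -467/84*(-252) = 1401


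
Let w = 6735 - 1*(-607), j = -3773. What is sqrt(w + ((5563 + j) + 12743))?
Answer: 25*sqrt(35) ≈ 147.90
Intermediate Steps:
w = 7342 (w = 6735 + 607 = 7342)
sqrt(w + ((5563 + j) + 12743)) = sqrt(7342 + ((5563 - 3773) + 12743)) = sqrt(7342 + (1790 + 12743)) = sqrt(7342 + 14533) = sqrt(21875) = 25*sqrt(35)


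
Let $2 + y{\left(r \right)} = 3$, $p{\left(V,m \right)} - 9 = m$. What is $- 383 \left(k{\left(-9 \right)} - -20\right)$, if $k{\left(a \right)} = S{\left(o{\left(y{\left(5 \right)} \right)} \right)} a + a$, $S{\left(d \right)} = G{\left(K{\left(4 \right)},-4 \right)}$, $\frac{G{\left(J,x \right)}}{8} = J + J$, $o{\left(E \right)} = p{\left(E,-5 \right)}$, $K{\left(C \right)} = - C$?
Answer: $-224821$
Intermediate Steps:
$p{\left(V,m \right)} = 9 + m$
$y{\left(r \right)} = 1$ ($y{\left(r \right)} = -2 + 3 = 1$)
$o{\left(E \right)} = 4$ ($o{\left(E \right)} = 9 - 5 = 4$)
$G{\left(J,x \right)} = 16 J$ ($G{\left(J,x \right)} = 8 \left(J + J\right) = 8 \cdot 2 J = 16 J$)
$S{\left(d \right)} = -64$ ($S{\left(d \right)} = 16 \left(\left(-1\right) 4\right) = 16 \left(-4\right) = -64$)
$k{\left(a \right)} = - 63 a$ ($k{\left(a \right)} = - 64 a + a = - 63 a$)
$- 383 \left(k{\left(-9 \right)} - -20\right) = - 383 \left(\left(-63\right) \left(-9\right) - -20\right) = - 383 \left(567 + 20\right) = \left(-383\right) 587 = -224821$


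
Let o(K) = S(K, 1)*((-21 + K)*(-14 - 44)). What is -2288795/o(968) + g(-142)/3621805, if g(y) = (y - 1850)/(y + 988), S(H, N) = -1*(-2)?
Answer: 1168829217200611/56098615723260 ≈ 20.835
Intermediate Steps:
S(H, N) = 2
g(y) = (-1850 + y)/(988 + y)
o(K) = 2436 - 116*K (o(K) = 2*((-21 + K)*(-14 - 44)) = 2*((-21 + K)*(-58)) = 2*(1218 - 58*K) = 2436 - 116*K)
-2288795/o(968) + g(-142)/3621805 = -2288795/(2436 - 116*968) + ((-1850 - 142)/(988 - 142))/3621805 = -2288795/(2436 - 112288) + (-1992/846)*(1/3621805) = -2288795/(-109852) + ((1/846)*(-1992))*(1/3621805) = -2288795*(-1/109852) - 332/141*1/3621805 = 2288795/109852 - 332/510674505 = 1168829217200611/56098615723260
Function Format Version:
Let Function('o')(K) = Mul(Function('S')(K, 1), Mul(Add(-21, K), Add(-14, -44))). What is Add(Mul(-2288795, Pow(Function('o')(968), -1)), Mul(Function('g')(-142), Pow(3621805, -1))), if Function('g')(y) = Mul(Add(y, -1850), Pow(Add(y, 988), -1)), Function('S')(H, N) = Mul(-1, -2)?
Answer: Rational(1168829217200611, 56098615723260) ≈ 20.835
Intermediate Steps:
Function('S')(H, N) = 2
Function('g')(y) = Mul(Pow(Add(988, y), -1), Add(-1850, y)) (Function('g')(y) = Mul(Add(-1850, y), Pow(Add(988, y), -1)) = Mul(Pow(Add(988, y), -1), Add(-1850, y)))
Function('o')(K) = Add(2436, Mul(-116, K)) (Function('o')(K) = Mul(2, Mul(Add(-21, K), Add(-14, -44))) = Mul(2, Mul(Add(-21, K), -58)) = Mul(2, Add(1218, Mul(-58, K))) = Add(2436, Mul(-116, K)))
Add(Mul(-2288795, Pow(Function('o')(968), -1)), Mul(Function('g')(-142), Pow(3621805, -1))) = Add(Mul(-2288795, Pow(Add(2436, Mul(-116, 968)), -1)), Mul(Mul(Pow(Add(988, -142), -1), Add(-1850, -142)), Pow(3621805, -1))) = Add(Mul(-2288795, Pow(Add(2436, -112288), -1)), Mul(Mul(Pow(846, -1), -1992), Rational(1, 3621805))) = Add(Mul(-2288795, Pow(-109852, -1)), Mul(Mul(Rational(1, 846), -1992), Rational(1, 3621805))) = Add(Mul(-2288795, Rational(-1, 109852)), Mul(Rational(-332, 141), Rational(1, 3621805))) = Add(Rational(2288795, 109852), Rational(-332, 510674505)) = Rational(1168829217200611, 56098615723260)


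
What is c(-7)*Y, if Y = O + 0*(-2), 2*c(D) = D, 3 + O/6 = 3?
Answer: 0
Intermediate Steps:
O = 0 (O = -18 + 6*3 = -18 + 18 = 0)
c(D) = D/2
Y = 0 (Y = 0 + 0*(-2) = 0 + 0 = 0)
c(-7)*Y = ((½)*(-7))*0 = -7/2*0 = 0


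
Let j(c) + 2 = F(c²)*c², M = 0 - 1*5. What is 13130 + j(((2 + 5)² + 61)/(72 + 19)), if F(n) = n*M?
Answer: 899520038008/68574961 ≈ 13117.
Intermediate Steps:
M = -5 (M = 0 - 5 = -5)
F(n) = -5*n (F(n) = n*(-5) = -5*n)
j(c) = -2 - 5*c⁴ (j(c) = -2 + (-5*c²)*c² = -2 - 5*c⁴)
13130 + j(((2 + 5)² + 61)/(72 + 19)) = 13130 + (-2 - 5*((2 + 5)² + 61)⁴/(72 + 19)⁴) = 13130 + (-2 - 5*(7² + 61)⁴/68574961) = 13130 + (-2 - 5*(49 + 61)⁴/68574961) = 13130 + (-2 - 5*(110*(1/91))⁴) = 13130 + (-2 - 5*(110/91)⁴) = 13130 + (-2 - 5*146410000/68574961) = 13130 + (-2 - 732050000/68574961) = 13130 - 869199922/68574961 = 899520038008/68574961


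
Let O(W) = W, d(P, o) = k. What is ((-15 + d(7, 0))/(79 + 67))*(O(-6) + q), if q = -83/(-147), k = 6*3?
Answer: -799/7154 ≈ -0.11169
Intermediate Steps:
k = 18
q = 83/147 (q = -83*(-1/147) = 83/147 ≈ 0.56463)
d(P, o) = 18
((-15 + d(7, 0))/(79 + 67))*(O(-6) + q) = ((-15 + 18)/(79 + 67))*(-6 + 83/147) = (3/146)*(-799/147) = -799/7154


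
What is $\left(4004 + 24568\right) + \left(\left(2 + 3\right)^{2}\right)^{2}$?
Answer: $29197$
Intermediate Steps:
$\left(4004 + 24568\right) + \left(\left(2 + 3\right)^{2}\right)^{2} = 28572 + \left(5^{2}\right)^{2} = 28572 + 25^{2} = 28572 + 625 = 29197$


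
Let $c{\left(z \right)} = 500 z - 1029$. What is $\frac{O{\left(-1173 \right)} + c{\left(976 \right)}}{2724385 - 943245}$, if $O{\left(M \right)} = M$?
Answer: $\frac{242899}{890570} \approx 0.27275$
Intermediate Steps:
$c{\left(z \right)} = -1029 + 500 z$
$\frac{O{\left(-1173 \right)} + c{\left(976 \right)}}{2724385 - 943245} = \frac{-1173 + \left(-1029 + 500 \cdot 976\right)}{2724385 - 943245} = \frac{-1173 + \left(-1029 + 488000\right)}{1781140} = \left(-1173 + 486971\right) \frac{1}{1781140} = 485798 \cdot \frac{1}{1781140} = \frac{242899}{890570}$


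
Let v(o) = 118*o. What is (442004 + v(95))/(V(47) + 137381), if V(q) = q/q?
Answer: 226607/68691 ≈ 3.2989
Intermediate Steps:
V(q) = 1
(442004 + v(95))/(V(47) + 137381) = (442004 + 118*95)/(1 + 137381) = (442004 + 11210)/137382 = 453214*(1/137382) = 226607/68691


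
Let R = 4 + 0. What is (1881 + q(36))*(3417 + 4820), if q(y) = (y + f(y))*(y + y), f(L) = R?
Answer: 39216357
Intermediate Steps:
R = 4
f(L) = 4
q(y) = 2*y*(4 + y) (q(y) = (y + 4)*(y + y) = (4 + y)*(2*y) = 2*y*(4 + y))
(1881 + q(36))*(3417 + 4820) = (1881 + 2*36*(4 + 36))*(3417 + 4820) = (1881 + 2*36*40)*8237 = (1881 + 2880)*8237 = 4761*8237 = 39216357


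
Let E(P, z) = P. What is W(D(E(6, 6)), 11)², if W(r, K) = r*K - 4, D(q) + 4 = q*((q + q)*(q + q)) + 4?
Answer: 90250000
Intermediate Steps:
D(q) = 4*q³ (D(q) = -4 + (q*((q + q)*(q + q)) + 4) = -4 + (q*((2*q)*(2*q)) + 4) = -4 + (q*(4*q²) + 4) = -4 + (4*q³ + 4) = -4 + (4 + 4*q³) = 4*q³)
W(r, K) = -4 + K*r (W(r, K) = K*r - 4 = -4 + K*r)
W(D(E(6, 6)), 11)² = (-4 + 11*(4*6³))² = (-4 + 11*(4*216))² = (-4 + 11*864)² = (-4 + 9504)² = 9500² = 90250000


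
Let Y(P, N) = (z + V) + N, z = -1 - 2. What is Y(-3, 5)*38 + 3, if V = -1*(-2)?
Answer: 155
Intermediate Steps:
z = -3
V = 2
Y(P, N) = -1 + N (Y(P, N) = (-3 + 2) + N = -1 + N)
Y(-3, 5)*38 + 3 = (-1 + 5)*38 + 3 = 4*38 + 3 = 152 + 3 = 155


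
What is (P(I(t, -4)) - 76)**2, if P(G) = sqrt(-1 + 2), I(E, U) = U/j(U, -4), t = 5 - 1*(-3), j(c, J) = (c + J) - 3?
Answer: 5625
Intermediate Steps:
j(c, J) = -3 + J + c (j(c, J) = (J + c) - 3 = -3 + J + c)
t = 8 (t = 5 + 3 = 8)
I(E, U) = U/(-7 + U) (I(E, U) = U/(-3 - 4 + U) = U/(-7 + U))
P(G) = 1 (P(G) = sqrt(1) = 1)
(P(I(t, -4)) - 76)**2 = (1 - 76)**2 = (-75)**2 = 5625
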